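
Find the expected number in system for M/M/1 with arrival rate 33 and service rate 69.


rho = 33/69; L = rho/(1-rho) = 0.92

0.92


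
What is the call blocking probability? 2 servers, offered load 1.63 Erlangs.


B(N,A) = (A^N/N!) / sum(A^k/k!, k=0..N) with N=2, A=1.63 = 0.3356

0.3356


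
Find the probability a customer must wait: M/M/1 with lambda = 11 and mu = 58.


P(wait) = rho = lambda/mu = 11/58 = 0.1897

0.1897


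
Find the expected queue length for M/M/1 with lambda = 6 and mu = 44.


rho = 6/44; Lq = rho^2/(1-rho) = 0.02

0.02


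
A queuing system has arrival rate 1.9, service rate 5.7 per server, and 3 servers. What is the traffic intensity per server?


rho = lambda / (c * mu) = 1.9 / (3 * 5.7) = 0.1111

0.1111


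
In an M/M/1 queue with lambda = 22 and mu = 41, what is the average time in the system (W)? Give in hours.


W = 1/(mu - lambda) = 1/(41 - 22) = 0.0526 hours

0.0526 hours


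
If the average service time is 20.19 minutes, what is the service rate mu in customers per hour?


mu = 60 / avg_service_time = 60 / 20.19 = 2.97 per hour

2.97 per hour


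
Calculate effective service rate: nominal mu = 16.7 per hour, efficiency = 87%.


Effective rate = mu * efficiency = 16.7 * 0.87 = 14.53 per hour

14.53 per hour


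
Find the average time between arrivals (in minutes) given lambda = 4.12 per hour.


Mean interarrival time = 60/lambda = 60/4.12 = 14.56 minutes

14.56 minutes


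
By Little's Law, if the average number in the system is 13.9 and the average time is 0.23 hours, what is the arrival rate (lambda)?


lambda = L / W = 13.9 / 0.23 = 60.43 per hour

60.43 per hour


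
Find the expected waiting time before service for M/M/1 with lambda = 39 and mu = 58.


rho = 39/58; Wq = rho/(mu - lambda) = 0.0354 hours

0.0354 hours


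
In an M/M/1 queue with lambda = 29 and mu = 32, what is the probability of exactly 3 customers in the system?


rho = 29/32; P(n) = (1-rho)*rho^n = (1-29/32)*(29/32)^3 = 0.0698

0.0698


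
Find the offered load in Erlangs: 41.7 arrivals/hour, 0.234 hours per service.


Offered load a = lambda * E[S] = 41.7 * 0.234 = 9.76 Erlangs

9.76 Erlangs


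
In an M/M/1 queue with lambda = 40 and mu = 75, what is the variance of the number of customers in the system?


rho = 40/75; Var(N) = rho/(1-rho)^2 = 2.45

2.45


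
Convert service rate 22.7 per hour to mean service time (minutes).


Mean service time = 60/mu = 60/22.7 = 2.64 minutes

2.64 minutes


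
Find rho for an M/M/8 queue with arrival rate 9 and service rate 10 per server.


rho = lambda/(c*mu) = 9/(8*10) = 0.1125

0.1125


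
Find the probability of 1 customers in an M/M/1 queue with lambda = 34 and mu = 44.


rho = 34/44; P(n) = (1-rho)*rho^n = (1-34/44)*(34/44)^1 = 0.1756

0.1756


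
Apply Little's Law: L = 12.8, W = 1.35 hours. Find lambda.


lambda = L / W = 12.8 / 1.35 = 9.48 per hour

9.48 per hour


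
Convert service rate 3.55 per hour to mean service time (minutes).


Mean service time = 60/mu = 60/3.55 = 16.9 minutes

16.9 minutes


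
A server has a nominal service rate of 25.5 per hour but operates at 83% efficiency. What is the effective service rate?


Effective rate = mu * efficiency = 25.5 * 0.83 = 21.17 per hour

21.17 per hour


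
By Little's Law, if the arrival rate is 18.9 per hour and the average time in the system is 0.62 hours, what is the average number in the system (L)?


L = lambda * W = 18.9 * 0.62 = 11.72

11.72


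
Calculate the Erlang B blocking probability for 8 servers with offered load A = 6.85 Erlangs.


B(N,A) = (A^N/N!) / sum(A^k/k!, k=0..N) with N=8, A=6.85 = 0.1702

0.1702


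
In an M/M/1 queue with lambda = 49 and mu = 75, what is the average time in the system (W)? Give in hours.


W = 1/(mu - lambda) = 1/(75 - 49) = 0.0385 hours

0.0385 hours


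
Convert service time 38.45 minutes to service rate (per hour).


mu = 60 / avg_service_time = 60 / 38.45 = 1.56 per hour

1.56 per hour


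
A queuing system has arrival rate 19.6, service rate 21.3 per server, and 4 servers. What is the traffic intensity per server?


rho = lambda / (c * mu) = 19.6 / (4 * 21.3) = 0.23

0.23


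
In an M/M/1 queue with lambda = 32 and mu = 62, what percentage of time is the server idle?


Idle fraction = (1 - rho) * 100 = (1 - 32/62) * 100 = 48.4%

48.4%


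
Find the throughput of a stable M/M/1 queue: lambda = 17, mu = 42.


For a stable queue (lambda < mu), throughput = lambda = 17 per hour

17 per hour


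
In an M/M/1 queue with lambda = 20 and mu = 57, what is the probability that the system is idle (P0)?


P0 = 1 - rho = 1 - 20/57 = 0.6491

0.6491


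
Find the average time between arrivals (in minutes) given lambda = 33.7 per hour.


Mean interarrival time = 60/lambda = 60/33.7 = 1.78 minutes

1.78 minutes


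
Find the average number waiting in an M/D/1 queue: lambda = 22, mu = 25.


M/D/1: Lq = rho^2 / (2*(1-rho)) where rho = 22/25; Lq = 3.23

3.23


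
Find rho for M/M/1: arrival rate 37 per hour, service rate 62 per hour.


rho = lambda/mu = 37/62 = 0.5968

0.5968


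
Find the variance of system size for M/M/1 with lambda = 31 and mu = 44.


rho = 31/44; Var(N) = rho/(1-rho)^2 = 8.07

8.07


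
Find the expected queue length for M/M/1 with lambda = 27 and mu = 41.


rho = 27/41; Lq = rho^2/(1-rho) = 1.27

1.27


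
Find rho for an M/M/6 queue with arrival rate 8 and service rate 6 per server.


rho = lambda/(c*mu) = 8/(6*6) = 0.2222

0.2222


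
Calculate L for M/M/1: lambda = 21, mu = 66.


rho = 21/66; L = rho/(1-rho) = 0.47

0.47


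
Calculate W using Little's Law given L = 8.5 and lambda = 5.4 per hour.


W = L / lambda = 8.5 / 5.4 = 1.5741 hours

1.5741 hours


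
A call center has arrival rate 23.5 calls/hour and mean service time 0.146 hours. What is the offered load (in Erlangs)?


Offered load a = lambda * E[S] = 23.5 * 0.146 = 3.43 Erlangs

3.43 Erlangs


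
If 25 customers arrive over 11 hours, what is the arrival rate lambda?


lambda = total arrivals / time = 25 / 11 = 2.27 per hour

2.27 per hour


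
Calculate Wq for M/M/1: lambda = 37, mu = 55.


rho = 37/55; Wq = rho/(mu - lambda) = 0.0374 hours

0.0374 hours


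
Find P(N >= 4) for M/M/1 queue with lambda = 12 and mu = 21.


P(N >= 4) = rho^4 = (12/21)^4 = 0.1066

0.1066


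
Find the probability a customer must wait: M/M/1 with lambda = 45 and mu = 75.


P(wait) = rho = lambda/mu = 45/75 = 0.6

0.6


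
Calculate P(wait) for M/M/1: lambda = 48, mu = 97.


P(wait) = rho = lambda/mu = 48/97 = 0.4948

0.4948


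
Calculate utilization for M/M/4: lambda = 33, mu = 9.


rho = lambda/(c*mu) = 33/(4*9) = 0.9167

0.9167


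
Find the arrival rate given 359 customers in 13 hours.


lambda = total arrivals / time = 359 / 13 = 27.62 per hour

27.62 per hour


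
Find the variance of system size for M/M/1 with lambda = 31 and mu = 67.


rho = 31/67; Var(N) = rho/(1-rho)^2 = 1.6

1.6


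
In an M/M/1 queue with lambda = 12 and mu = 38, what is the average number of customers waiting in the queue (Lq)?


rho = 12/38; Lq = rho^2/(1-rho) = 0.15

0.15


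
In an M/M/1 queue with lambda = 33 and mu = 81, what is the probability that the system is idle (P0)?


P0 = 1 - rho = 1 - 33/81 = 0.5926

0.5926


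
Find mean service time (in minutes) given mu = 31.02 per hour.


Mean service time = 60/mu = 60/31.02 = 1.93 minutes

1.93 minutes


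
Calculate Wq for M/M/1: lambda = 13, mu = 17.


rho = 13/17; Wq = rho/(mu - lambda) = 0.1912 hours

0.1912 hours


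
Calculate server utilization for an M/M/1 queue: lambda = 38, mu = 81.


rho = lambda/mu = 38/81 = 0.4691

0.4691


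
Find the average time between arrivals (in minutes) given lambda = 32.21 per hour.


Mean interarrival time = 60/lambda = 60/32.21 = 1.86 minutes

1.86 minutes


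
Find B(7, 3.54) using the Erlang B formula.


B(N,A) = (A^N/N!) / sum(A^k/k!, k=0..N) with N=7, A=3.54 = 0.0413

0.0413


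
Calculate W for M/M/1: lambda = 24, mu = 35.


W = 1/(mu - lambda) = 1/(35 - 24) = 0.0909 hours

0.0909 hours


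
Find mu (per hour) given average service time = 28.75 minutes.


mu = 60 / avg_service_time = 60 / 28.75 = 2.09 per hour

2.09 per hour


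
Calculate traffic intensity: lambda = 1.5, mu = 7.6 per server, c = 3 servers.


rho = lambda / (c * mu) = 1.5 / (3 * 7.6) = 0.0658

0.0658


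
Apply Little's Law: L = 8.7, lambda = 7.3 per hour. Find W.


W = L / lambda = 8.7 / 7.3 = 1.1918 hours

1.1918 hours


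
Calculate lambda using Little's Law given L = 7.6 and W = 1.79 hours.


lambda = L / W = 7.6 / 1.79 = 4.25 per hour

4.25 per hour


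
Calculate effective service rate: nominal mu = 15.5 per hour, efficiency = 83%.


Effective rate = mu * efficiency = 15.5 * 0.83 = 12.87 per hour

12.87 per hour


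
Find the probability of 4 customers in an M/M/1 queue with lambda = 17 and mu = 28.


rho = 17/28; P(n) = (1-rho)*rho^n = (1-17/28)*(17/28)^4 = 0.0534

0.0534


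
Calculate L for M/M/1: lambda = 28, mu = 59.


rho = 28/59; L = rho/(1-rho) = 0.9

0.9


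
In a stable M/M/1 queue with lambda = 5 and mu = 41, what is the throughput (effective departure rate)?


For a stable queue (lambda < mu), throughput = lambda = 5 per hour

5 per hour


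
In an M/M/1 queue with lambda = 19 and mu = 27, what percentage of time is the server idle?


Idle fraction = (1 - rho) * 100 = (1 - 19/27) * 100 = 29.6%

29.6%


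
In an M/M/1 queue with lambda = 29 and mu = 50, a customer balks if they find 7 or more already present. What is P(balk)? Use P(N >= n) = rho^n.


P(N >= 7) = rho^7 = (29/50)^7 = 0.0221

0.0221


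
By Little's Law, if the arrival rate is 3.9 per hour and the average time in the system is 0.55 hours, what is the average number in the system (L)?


L = lambda * W = 3.9 * 0.55 = 2.15

2.15


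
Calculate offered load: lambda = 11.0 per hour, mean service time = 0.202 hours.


Offered load a = lambda * E[S] = 11.0 * 0.202 = 2.22 Erlangs

2.22 Erlangs


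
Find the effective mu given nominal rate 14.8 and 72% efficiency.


Effective rate = mu * efficiency = 14.8 * 0.72 = 10.66 per hour

10.66 per hour


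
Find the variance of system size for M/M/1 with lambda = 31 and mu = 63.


rho = 31/63; Var(N) = rho/(1-rho)^2 = 1.91

1.91


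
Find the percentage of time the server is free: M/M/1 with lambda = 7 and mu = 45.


Idle fraction = (1 - rho) * 100 = (1 - 7/45) * 100 = 84.4%

84.4%


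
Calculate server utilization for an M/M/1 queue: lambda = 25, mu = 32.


rho = lambda/mu = 25/32 = 0.7813

0.7813


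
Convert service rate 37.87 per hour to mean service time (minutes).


Mean service time = 60/mu = 60/37.87 = 1.58 minutes

1.58 minutes


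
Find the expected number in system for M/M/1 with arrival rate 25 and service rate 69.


rho = 25/69; L = rho/(1-rho) = 0.57

0.57


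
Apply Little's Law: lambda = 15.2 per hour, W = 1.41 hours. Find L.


L = lambda * W = 15.2 * 1.41 = 21.43

21.43


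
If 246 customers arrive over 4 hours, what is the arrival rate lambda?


lambda = total arrivals / time = 246 / 4 = 61.5 per hour

61.5 per hour


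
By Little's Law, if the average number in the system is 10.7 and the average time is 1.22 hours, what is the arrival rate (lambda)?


lambda = L / W = 10.7 / 1.22 = 8.77 per hour

8.77 per hour


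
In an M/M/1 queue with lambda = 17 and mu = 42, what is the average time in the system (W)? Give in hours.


W = 1/(mu - lambda) = 1/(42 - 17) = 0.04 hours

0.04 hours


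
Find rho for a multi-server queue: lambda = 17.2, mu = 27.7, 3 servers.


rho = lambda / (c * mu) = 17.2 / (3 * 27.7) = 0.207

0.207


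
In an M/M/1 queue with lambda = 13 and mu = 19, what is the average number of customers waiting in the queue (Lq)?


rho = 13/19; Lq = rho^2/(1-rho) = 1.48

1.48


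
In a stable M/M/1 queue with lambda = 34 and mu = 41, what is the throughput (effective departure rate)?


For a stable queue (lambda < mu), throughput = lambda = 34 per hour

34 per hour


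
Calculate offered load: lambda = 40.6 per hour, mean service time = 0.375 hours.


Offered load a = lambda * E[S] = 40.6 * 0.375 = 15.23 Erlangs

15.23 Erlangs


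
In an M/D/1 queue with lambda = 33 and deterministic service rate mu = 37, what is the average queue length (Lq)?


M/D/1: Lq = rho^2 / (2*(1-rho)) where rho = 33/37; Lq = 3.68

3.68


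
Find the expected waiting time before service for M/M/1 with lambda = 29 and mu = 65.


rho = 29/65; Wq = rho/(mu - lambda) = 0.0124 hours

0.0124 hours


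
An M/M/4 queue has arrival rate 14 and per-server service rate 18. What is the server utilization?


rho = lambda/(c*mu) = 14/(4*18) = 0.1944

0.1944


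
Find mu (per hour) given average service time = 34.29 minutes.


mu = 60 / avg_service_time = 60 / 34.29 = 1.75 per hour

1.75 per hour


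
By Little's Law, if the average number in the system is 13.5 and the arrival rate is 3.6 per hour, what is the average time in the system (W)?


W = L / lambda = 13.5 / 3.6 = 3.75 hours

3.75 hours


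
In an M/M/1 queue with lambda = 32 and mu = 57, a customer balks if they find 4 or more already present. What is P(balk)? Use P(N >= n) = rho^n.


P(N >= 4) = rho^4 = (32/57)^4 = 0.0993

0.0993


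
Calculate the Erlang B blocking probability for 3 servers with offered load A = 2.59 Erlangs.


B(N,A) = (A^N/N!) / sum(A^k/k!, k=0..N) with N=3, A=2.59 = 0.2943

0.2943


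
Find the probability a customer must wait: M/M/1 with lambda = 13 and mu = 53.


P(wait) = rho = lambda/mu = 13/53 = 0.2453

0.2453


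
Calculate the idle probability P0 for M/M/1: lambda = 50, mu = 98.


P0 = 1 - rho = 1 - 50/98 = 0.4898

0.4898


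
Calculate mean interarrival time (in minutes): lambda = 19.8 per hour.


Mean interarrival time = 60/lambda = 60/19.8 = 3.03 minutes

3.03 minutes


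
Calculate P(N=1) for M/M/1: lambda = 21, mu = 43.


rho = 21/43; P(n) = (1-rho)*rho^n = (1-21/43)*(21/43)^1 = 0.2499

0.2499


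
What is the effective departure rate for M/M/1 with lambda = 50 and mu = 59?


For a stable queue (lambda < mu), throughput = lambda = 50 per hour

50 per hour


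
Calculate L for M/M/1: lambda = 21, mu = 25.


rho = 21/25; L = rho/(1-rho) = 5.25

5.25


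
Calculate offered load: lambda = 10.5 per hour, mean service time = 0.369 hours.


Offered load a = lambda * E[S] = 10.5 * 0.369 = 3.87 Erlangs

3.87 Erlangs


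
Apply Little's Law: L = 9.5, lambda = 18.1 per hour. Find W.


W = L / lambda = 9.5 / 18.1 = 0.5249 hours

0.5249 hours


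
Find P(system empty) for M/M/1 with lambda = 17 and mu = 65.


P0 = 1 - rho = 1 - 17/65 = 0.7385

0.7385


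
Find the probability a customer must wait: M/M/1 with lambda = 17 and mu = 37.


P(wait) = rho = lambda/mu = 17/37 = 0.4595

0.4595


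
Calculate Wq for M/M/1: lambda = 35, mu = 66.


rho = 35/66; Wq = rho/(mu - lambda) = 0.0171 hours

0.0171 hours


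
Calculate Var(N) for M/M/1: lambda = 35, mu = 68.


rho = 35/68; Var(N) = rho/(1-rho)^2 = 2.19

2.19


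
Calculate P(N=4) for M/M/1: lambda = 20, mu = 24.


rho = 20/24; P(n) = (1-rho)*rho^n = (1-20/24)*(20/24)^4 = 0.0804

0.0804


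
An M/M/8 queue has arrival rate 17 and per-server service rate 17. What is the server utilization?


rho = lambda/(c*mu) = 17/(8*17) = 0.125

0.125


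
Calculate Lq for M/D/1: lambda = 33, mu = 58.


M/D/1: Lq = rho^2 / (2*(1-rho)) where rho = 33/58; Lq = 0.38

0.38


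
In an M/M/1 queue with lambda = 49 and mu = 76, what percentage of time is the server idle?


Idle fraction = (1 - rho) * 100 = (1 - 49/76) * 100 = 35.5%

35.5%


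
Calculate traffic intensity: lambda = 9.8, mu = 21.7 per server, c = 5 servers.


rho = lambda / (c * mu) = 9.8 / (5 * 21.7) = 0.0903

0.0903


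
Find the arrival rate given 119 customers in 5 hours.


lambda = total arrivals / time = 119 / 5 = 23.8 per hour

23.8 per hour


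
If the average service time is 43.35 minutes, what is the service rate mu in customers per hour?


mu = 60 / avg_service_time = 60 / 43.35 = 1.38 per hour

1.38 per hour


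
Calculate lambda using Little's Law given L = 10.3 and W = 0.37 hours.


lambda = L / W = 10.3 / 0.37 = 27.84 per hour

27.84 per hour


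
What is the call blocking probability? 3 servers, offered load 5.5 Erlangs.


B(N,A) = (A^N/N!) / sum(A^k/k!, k=0..N) with N=3, A=5.5 = 0.5618

0.5618


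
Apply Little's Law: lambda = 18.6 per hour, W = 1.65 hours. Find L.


L = lambda * W = 18.6 * 1.65 = 30.69

30.69


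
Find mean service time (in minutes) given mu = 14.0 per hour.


Mean service time = 60/mu = 60/14.0 = 4.29 minutes

4.29 minutes


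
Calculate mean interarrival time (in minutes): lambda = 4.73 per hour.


Mean interarrival time = 60/lambda = 60/4.73 = 12.68 minutes

12.68 minutes


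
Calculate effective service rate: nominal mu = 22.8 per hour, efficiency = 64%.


Effective rate = mu * efficiency = 22.8 * 0.64 = 14.59 per hour

14.59 per hour


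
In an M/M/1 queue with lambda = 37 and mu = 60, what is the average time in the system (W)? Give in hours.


W = 1/(mu - lambda) = 1/(60 - 37) = 0.0435 hours

0.0435 hours


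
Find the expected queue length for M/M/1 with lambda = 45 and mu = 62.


rho = 45/62; Lq = rho^2/(1-rho) = 1.92

1.92


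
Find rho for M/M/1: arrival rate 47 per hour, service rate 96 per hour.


rho = lambda/mu = 47/96 = 0.4896

0.4896


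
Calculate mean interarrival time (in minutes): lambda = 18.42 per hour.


Mean interarrival time = 60/lambda = 60/18.42 = 3.26 minutes

3.26 minutes


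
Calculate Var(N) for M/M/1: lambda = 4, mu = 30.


rho = 4/30; Var(N) = rho/(1-rho)^2 = 0.18

0.18


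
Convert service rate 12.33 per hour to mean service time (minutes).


Mean service time = 60/mu = 60/12.33 = 4.87 minutes

4.87 minutes


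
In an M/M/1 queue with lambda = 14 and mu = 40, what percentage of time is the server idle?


Idle fraction = (1 - rho) * 100 = (1 - 14/40) * 100 = 65.0%

65.0%


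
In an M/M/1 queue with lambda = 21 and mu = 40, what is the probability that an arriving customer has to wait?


P(wait) = rho = lambda/mu = 21/40 = 0.525

0.525


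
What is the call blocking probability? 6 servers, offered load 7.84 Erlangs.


B(N,A) = (A^N/N!) / sum(A^k/k!, k=0..N) with N=6, A=7.84 = 0.3809

0.3809


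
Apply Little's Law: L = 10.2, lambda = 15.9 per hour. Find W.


W = L / lambda = 10.2 / 15.9 = 0.6415 hours

0.6415 hours


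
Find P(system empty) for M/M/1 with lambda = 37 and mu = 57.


P0 = 1 - rho = 1 - 37/57 = 0.3509

0.3509


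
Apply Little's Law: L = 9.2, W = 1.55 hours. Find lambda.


lambda = L / W = 9.2 / 1.55 = 5.94 per hour

5.94 per hour


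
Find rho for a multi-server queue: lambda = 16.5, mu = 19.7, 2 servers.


rho = lambda / (c * mu) = 16.5 / (2 * 19.7) = 0.4188

0.4188


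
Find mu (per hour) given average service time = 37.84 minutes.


mu = 60 / avg_service_time = 60 / 37.84 = 1.59 per hour

1.59 per hour


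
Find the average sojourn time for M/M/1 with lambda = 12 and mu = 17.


W = 1/(mu - lambda) = 1/(17 - 12) = 0.2 hours

0.2 hours


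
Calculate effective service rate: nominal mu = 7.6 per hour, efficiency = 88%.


Effective rate = mu * efficiency = 7.6 * 0.88 = 6.69 per hour

6.69 per hour


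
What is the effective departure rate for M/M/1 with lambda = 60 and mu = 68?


For a stable queue (lambda < mu), throughput = lambda = 60 per hour

60 per hour


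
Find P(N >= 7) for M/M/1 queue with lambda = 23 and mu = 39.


P(N >= 7) = rho^7 = (23/39)^7 = 0.0248

0.0248


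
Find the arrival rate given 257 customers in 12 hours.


lambda = total arrivals / time = 257 / 12 = 21.42 per hour

21.42 per hour


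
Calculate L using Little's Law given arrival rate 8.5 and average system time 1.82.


L = lambda * W = 8.5 * 1.82 = 15.47

15.47


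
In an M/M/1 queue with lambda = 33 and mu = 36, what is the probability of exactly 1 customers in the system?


rho = 33/36; P(n) = (1-rho)*rho^n = (1-33/36)*(33/36)^1 = 0.0764

0.0764


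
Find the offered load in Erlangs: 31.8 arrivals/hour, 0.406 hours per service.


Offered load a = lambda * E[S] = 31.8 * 0.406 = 12.91 Erlangs

12.91 Erlangs


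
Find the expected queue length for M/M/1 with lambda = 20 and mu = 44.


rho = 20/44; Lq = rho^2/(1-rho) = 0.38

0.38


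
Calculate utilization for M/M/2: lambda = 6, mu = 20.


rho = lambda/(c*mu) = 6/(2*20) = 0.15

0.15


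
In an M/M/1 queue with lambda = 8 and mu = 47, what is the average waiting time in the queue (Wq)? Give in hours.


rho = 8/47; Wq = rho/(mu - lambda) = 0.0044 hours

0.0044 hours


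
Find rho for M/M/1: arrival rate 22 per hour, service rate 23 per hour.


rho = lambda/mu = 22/23 = 0.9565

0.9565


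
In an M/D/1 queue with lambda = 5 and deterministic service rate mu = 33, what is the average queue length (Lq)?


M/D/1: Lq = rho^2 / (2*(1-rho)) where rho = 5/33; Lq = 0.01

0.01


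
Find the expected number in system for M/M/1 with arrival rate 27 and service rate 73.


rho = 27/73; L = rho/(1-rho) = 0.59

0.59


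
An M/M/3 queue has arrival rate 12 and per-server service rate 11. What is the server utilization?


rho = lambda/(c*mu) = 12/(3*11) = 0.3636

0.3636


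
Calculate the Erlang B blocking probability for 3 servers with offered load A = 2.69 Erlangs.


B(N,A) = (A^N/N!) / sum(A^k/k!, k=0..N) with N=3, A=2.69 = 0.3074

0.3074


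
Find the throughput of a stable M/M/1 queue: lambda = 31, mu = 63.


For a stable queue (lambda < mu), throughput = lambda = 31 per hour

31 per hour


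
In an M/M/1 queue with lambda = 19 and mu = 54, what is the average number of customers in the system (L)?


rho = 19/54; L = rho/(1-rho) = 0.54

0.54


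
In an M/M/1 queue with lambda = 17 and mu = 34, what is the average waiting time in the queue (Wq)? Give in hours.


rho = 17/34; Wq = rho/(mu - lambda) = 0.0294 hours

0.0294 hours


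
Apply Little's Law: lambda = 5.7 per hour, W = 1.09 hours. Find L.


L = lambda * W = 5.7 * 1.09 = 6.21

6.21


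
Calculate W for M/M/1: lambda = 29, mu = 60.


W = 1/(mu - lambda) = 1/(60 - 29) = 0.0323 hours

0.0323 hours


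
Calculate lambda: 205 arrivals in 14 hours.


lambda = total arrivals / time = 205 / 14 = 14.64 per hour

14.64 per hour


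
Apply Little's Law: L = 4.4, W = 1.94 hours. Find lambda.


lambda = L / W = 4.4 / 1.94 = 2.27 per hour

2.27 per hour


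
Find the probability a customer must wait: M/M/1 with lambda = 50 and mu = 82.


P(wait) = rho = lambda/mu = 50/82 = 0.6098

0.6098


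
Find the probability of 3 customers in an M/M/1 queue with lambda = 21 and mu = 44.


rho = 21/44; P(n) = (1-rho)*rho^n = (1-21/44)*(21/44)^3 = 0.0568

0.0568


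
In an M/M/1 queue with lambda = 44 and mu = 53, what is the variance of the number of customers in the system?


rho = 44/53; Var(N) = rho/(1-rho)^2 = 28.79

28.79


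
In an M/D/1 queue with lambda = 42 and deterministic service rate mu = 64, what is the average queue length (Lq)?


M/D/1: Lq = rho^2 / (2*(1-rho)) where rho = 42/64; Lq = 0.63

0.63


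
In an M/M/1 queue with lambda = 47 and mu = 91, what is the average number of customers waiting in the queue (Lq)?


rho = 47/91; Lq = rho^2/(1-rho) = 0.55

0.55


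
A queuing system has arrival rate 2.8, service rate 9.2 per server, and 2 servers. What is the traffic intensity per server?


rho = lambda / (c * mu) = 2.8 / (2 * 9.2) = 0.1522

0.1522


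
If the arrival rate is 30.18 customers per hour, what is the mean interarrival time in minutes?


Mean interarrival time = 60/lambda = 60/30.18 = 1.99 minutes

1.99 minutes


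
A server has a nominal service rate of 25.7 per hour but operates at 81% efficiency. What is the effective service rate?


Effective rate = mu * efficiency = 25.7 * 0.81 = 20.82 per hour

20.82 per hour


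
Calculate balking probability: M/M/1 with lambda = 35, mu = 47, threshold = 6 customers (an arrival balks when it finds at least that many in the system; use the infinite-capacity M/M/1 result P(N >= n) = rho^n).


P(N >= 6) = rho^6 = (35/47)^6 = 0.1705

0.1705


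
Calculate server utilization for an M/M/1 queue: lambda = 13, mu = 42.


rho = lambda/mu = 13/42 = 0.3095

0.3095


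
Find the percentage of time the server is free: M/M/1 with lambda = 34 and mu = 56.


Idle fraction = (1 - rho) * 100 = (1 - 34/56) * 100 = 39.3%

39.3%


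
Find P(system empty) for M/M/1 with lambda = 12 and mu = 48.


P0 = 1 - rho = 1 - 12/48 = 0.75

0.75


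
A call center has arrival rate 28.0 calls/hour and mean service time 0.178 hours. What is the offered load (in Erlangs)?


Offered load a = lambda * E[S] = 28.0 * 0.178 = 4.98 Erlangs

4.98 Erlangs


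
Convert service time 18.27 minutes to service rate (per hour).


mu = 60 / avg_service_time = 60 / 18.27 = 3.28 per hour

3.28 per hour


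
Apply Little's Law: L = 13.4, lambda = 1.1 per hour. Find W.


W = L / lambda = 13.4 / 1.1 = 12.1818 hours

12.1818 hours


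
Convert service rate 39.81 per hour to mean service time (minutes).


Mean service time = 60/mu = 60/39.81 = 1.51 minutes

1.51 minutes


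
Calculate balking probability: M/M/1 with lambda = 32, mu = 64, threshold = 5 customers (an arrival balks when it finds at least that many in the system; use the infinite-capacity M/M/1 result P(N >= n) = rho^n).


P(N >= 5) = rho^5 = (32/64)^5 = 0.0313

0.0313


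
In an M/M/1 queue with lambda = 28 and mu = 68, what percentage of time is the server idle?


Idle fraction = (1 - rho) * 100 = (1 - 28/68) * 100 = 58.8%

58.8%


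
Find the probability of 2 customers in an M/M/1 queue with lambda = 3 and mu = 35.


rho = 3/35; P(n) = (1-rho)*rho^n = (1-3/35)*(3/35)^2 = 0.0067

0.0067


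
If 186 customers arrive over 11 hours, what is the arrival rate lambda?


lambda = total arrivals / time = 186 / 11 = 16.91 per hour

16.91 per hour


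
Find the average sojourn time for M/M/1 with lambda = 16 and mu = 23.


W = 1/(mu - lambda) = 1/(23 - 16) = 0.1429 hours

0.1429 hours


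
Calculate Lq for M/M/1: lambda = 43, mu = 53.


rho = 43/53; Lq = rho^2/(1-rho) = 3.49

3.49


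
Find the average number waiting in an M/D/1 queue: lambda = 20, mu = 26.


M/D/1: Lq = rho^2 / (2*(1-rho)) where rho = 20/26; Lq = 1.28

1.28


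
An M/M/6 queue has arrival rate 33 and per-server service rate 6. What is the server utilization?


rho = lambda/(c*mu) = 33/(6*6) = 0.9167

0.9167


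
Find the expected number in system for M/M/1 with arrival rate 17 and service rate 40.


rho = 17/40; L = rho/(1-rho) = 0.74

0.74


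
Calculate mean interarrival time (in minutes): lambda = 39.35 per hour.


Mean interarrival time = 60/lambda = 60/39.35 = 1.52 minutes

1.52 minutes


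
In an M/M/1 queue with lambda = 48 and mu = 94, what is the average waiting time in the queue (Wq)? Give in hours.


rho = 48/94; Wq = rho/(mu - lambda) = 0.0111 hours

0.0111 hours


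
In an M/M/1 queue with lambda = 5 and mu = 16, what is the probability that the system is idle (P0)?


P0 = 1 - rho = 1 - 5/16 = 0.6875

0.6875


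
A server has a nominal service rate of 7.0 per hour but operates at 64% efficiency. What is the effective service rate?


Effective rate = mu * efficiency = 7.0 * 0.64 = 4.48 per hour

4.48 per hour


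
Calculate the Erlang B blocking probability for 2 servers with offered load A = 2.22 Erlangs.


B(N,A) = (A^N/N!) / sum(A^k/k!, k=0..N) with N=2, A=2.22 = 0.4335

0.4335


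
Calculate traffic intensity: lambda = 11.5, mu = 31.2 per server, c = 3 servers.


rho = lambda / (c * mu) = 11.5 / (3 * 31.2) = 0.1229

0.1229


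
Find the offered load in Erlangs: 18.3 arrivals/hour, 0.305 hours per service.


Offered load a = lambda * E[S] = 18.3 * 0.305 = 5.58 Erlangs

5.58 Erlangs


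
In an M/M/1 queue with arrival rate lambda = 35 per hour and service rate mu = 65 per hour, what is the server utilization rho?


rho = lambda/mu = 35/65 = 0.5385

0.5385


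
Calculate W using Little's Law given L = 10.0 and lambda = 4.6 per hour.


W = L / lambda = 10.0 / 4.6 = 2.1739 hours

2.1739 hours


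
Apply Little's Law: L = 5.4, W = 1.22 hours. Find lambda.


lambda = L / W = 5.4 / 1.22 = 4.43 per hour

4.43 per hour


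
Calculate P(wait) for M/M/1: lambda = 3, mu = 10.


P(wait) = rho = lambda/mu = 3/10 = 0.3

0.3


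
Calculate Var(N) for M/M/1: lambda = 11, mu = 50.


rho = 11/50; Var(N) = rho/(1-rho)^2 = 0.36

0.36


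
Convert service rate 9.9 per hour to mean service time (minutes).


Mean service time = 60/mu = 60/9.9 = 6.06 minutes

6.06 minutes


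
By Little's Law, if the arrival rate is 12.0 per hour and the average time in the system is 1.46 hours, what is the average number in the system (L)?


L = lambda * W = 12.0 * 1.46 = 17.52

17.52


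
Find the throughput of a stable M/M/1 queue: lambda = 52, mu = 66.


For a stable queue (lambda < mu), throughput = lambda = 52 per hour

52 per hour


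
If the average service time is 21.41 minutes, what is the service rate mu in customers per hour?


mu = 60 / avg_service_time = 60 / 21.41 = 2.8 per hour

2.8 per hour


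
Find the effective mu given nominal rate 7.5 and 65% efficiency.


Effective rate = mu * efficiency = 7.5 * 0.65 = 4.88 per hour

4.88 per hour


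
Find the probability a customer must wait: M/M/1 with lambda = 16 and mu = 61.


P(wait) = rho = lambda/mu = 16/61 = 0.2623

0.2623


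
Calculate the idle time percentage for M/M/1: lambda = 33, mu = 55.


Idle fraction = (1 - rho) * 100 = (1 - 33/55) * 100 = 40.0%

40.0%


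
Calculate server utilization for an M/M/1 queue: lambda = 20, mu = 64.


rho = lambda/mu = 20/64 = 0.3125

0.3125


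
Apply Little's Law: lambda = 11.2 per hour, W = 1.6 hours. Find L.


L = lambda * W = 11.2 * 1.6 = 17.92

17.92


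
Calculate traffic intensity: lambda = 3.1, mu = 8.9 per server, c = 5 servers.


rho = lambda / (c * mu) = 3.1 / (5 * 8.9) = 0.0697

0.0697


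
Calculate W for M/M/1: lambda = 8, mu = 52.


W = 1/(mu - lambda) = 1/(52 - 8) = 0.0227 hours

0.0227 hours


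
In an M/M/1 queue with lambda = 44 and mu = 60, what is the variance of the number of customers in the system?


rho = 44/60; Var(N) = rho/(1-rho)^2 = 10.31

10.31


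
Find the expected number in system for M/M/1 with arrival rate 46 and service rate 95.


rho = 46/95; L = rho/(1-rho) = 0.94

0.94


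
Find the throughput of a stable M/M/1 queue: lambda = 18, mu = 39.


For a stable queue (lambda < mu), throughput = lambda = 18 per hour

18 per hour


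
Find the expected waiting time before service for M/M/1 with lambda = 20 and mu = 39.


rho = 20/39; Wq = rho/(mu - lambda) = 0.027 hours

0.027 hours


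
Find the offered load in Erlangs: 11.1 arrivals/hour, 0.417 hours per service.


Offered load a = lambda * E[S] = 11.1 * 0.417 = 4.63 Erlangs

4.63 Erlangs


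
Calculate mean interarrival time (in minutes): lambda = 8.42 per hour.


Mean interarrival time = 60/lambda = 60/8.42 = 7.13 minutes

7.13 minutes


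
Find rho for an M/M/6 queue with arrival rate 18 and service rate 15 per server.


rho = lambda/(c*mu) = 18/(6*15) = 0.2

0.2


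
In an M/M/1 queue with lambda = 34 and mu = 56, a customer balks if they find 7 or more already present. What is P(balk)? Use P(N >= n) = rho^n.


P(N >= 7) = rho^7 = (34/56)^7 = 0.0304

0.0304


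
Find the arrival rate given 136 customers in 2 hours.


lambda = total arrivals / time = 136 / 2 = 68.0 per hour

68.0 per hour


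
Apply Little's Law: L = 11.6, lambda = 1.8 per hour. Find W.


W = L / lambda = 11.6 / 1.8 = 6.4444 hours

6.4444 hours


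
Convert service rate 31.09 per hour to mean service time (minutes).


Mean service time = 60/mu = 60/31.09 = 1.93 minutes

1.93 minutes


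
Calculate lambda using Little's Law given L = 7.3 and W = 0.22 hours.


lambda = L / W = 7.3 / 0.22 = 33.18 per hour

33.18 per hour


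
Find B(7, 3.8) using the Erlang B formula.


B(N,A) = (A^N/N!) / sum(A^k/k!, k=0..N) with N=7, A=3.8 = 0.0529

0.0529


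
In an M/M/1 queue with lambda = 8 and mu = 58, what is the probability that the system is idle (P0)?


P0 = 1 - rho = 1 - 8/58 = 0.8621

0.8621


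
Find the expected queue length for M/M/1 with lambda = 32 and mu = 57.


rho = 32/57; Lq = rho^2/(1-rho) = 0.72

0.72


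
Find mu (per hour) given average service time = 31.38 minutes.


mu = 60 / avg_service_time = 60 / 31.38 = 1.91 per hour

1.91 per hour


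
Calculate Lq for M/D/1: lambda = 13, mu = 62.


M/D/1: Lq = rho^2 / (2*(1-rho)) where rho = 13/62; Lq = 0.03

0.03


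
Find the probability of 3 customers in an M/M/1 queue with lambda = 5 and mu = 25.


rho = 5/25; P(n) = (1-rho)*rho^n = (1-5/25)*(5/25)^3 = 0.0064

0.0064


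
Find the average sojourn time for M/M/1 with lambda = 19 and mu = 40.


W = 1/(mu - lambda) = 1/(40 - 19) = 0.0476 hours

0.0476 hours


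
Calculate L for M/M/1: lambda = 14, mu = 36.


rho = 14/36; L = rho/(1-rho) = 0.64

0.64


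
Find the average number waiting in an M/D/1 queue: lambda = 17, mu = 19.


M/D/1: Lq = rho^2 / (2*(1-rho)) where rho = 17/19; Lq = 3.8

3.8


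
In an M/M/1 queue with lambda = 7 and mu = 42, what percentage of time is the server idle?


Idle fraction = (1 - rho) * 100 = (1 - 7/42) * 100 = 83.3%

83.3%


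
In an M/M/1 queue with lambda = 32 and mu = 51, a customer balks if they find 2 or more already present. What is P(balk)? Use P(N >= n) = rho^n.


P(N >= 2) = rho^2 = (32/51)^2 = 0.3937

0.3937


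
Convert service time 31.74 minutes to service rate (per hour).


mu = 60 / avg_service_time = 60 / 31.74 = 1.89 per hour

1.89 per hour


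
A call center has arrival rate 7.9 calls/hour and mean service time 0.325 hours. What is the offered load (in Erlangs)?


Offered load a = lambda * E[S] = 7.9 * 0.325 = 2.57 Erlangs

2.57 Erlangs


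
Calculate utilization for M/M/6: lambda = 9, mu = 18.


rho = lambda/(c*mu) = 9/(6*18) = 0.0833

0.0833


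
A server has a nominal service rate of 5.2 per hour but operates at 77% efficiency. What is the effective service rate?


Effective rate = mu * efficiency = 5.2 * 0.77 = 4.0 per hour

4.0 per hour


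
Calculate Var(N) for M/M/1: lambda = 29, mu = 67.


rho = 29/67; Var(N) = rho/(1-rho)^2 = 1.35

1.35


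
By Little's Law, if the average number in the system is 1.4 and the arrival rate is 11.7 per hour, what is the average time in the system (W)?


W = L / lambda = 1.4 / 11.7 = 0.1197 hours

0.1197 hours


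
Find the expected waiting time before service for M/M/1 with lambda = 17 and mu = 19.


rho = 17/19; Wq = rho/(mu - lambda) = 0.4474 hours

0.4474 hours


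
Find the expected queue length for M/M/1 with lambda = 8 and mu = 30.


rho = 8/30; Lq = rho^2/(1-rho) = 0.1

0.1


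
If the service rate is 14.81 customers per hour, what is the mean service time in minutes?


Mean service time = 60/mu = 60/14.81 = 4.05 minutes

4.05 minutes


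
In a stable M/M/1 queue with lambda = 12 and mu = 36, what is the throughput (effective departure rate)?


For a stable queue (lambda < mu), throughput = lambda = 12 per hour

12 per hour


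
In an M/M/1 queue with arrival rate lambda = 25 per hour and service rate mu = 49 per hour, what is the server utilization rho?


rho = lambda/mu = 25/49 = 0.5102

0.5102


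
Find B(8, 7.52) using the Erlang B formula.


B(N,A) = (A^N/N!) / sum(A^k/k!, k=0..N) with N=8, A=7.52 = 0.2086

0.2086


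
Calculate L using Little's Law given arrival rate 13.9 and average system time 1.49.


L = lambda * W = 13.9 * 1.49 = 20.71

20.71


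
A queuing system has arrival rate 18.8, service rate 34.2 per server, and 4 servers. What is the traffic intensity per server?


rho = lambda / (c * mu) = 18.8 / (4 * 34.2) = 0.1374

0.1374


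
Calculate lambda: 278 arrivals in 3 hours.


lambda = total arrivals / time = 278 / 3 = 92.67 per hour

92.67 per hour


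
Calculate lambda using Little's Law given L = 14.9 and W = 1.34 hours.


lambda = L / W = 14.9 / 1.34 = 11.12 per hour

11.12 per hour


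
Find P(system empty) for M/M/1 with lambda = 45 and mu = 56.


P0 = 1 - rho = 1 - 45/56 = 0.1964

0.1964


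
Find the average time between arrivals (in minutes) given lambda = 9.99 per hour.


Mean interarrival time = 60/lambda = 60/9.99 = 6.01 minutes

6.01 minutes


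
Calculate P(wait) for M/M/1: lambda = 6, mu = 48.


P(wait) = rho = lambda/mu = 6/48 = 0.125

0.125


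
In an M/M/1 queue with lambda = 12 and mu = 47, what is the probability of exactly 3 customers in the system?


rho = 12/47; P(n) = (1-rho)*rho^n = (1-12/47)*(12/47)^3 = 0.0124

0.0124


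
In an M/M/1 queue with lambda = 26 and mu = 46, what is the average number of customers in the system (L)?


rho = 26/46; L = rho/(1-rho) = 1.3

1.3


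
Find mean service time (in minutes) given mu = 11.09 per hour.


Mean service time = 60/mu = 60/11.09 = 5.41 minutes

5.41 minutes


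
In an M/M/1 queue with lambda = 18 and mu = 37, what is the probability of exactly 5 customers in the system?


rho = 18/37; P(n) = (1-rho)*rho^n = (1-18/37)*(18/37)^5 = 0.014

0.014


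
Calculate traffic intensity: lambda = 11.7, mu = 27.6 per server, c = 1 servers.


rho = lambda / (c * mu) = 11.7 / (1 * 27.6) = 0.4239

0.4239


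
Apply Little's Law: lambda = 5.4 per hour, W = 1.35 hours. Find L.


L = lambda * W = 5.4 * 1.35 = 7.29

7.29


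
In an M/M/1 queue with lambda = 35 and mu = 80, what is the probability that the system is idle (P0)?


P0 = 1 - rho = 1 - 35/80 = 0.5625

0.5625


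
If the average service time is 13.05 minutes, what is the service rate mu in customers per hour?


mu = 60 / avg_service_time = 60 / 13.05 = 4.6 per hour

4.6 per hour


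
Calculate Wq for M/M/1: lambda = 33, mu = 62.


rho = 33/62; Wq = rho/(mu - lambda) = 0.0184 hours

0.0184 hours


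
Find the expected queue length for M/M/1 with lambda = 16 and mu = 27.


rho = 16/27; Lq = rho^2/(1-rho) = 0.86

0.86


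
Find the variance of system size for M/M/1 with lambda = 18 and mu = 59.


rho = 18/59; Var(N) = rho/(1-rho)^2 = 0.63

0.63


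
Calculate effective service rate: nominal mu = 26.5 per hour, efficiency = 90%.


Effective rate = mu * efficiency = 26.5 * 0.9 = 23.85 per hour

23.85 per hour


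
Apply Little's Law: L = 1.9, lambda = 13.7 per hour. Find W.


W = L / lambda = 1.9 / 13.7 = 0.1387 hours

0.1387 hours


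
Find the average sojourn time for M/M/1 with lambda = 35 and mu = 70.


W = 1/(mu - lambda) = 1/(70 - 35) = 0.0286 hours

0.0286 hours
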